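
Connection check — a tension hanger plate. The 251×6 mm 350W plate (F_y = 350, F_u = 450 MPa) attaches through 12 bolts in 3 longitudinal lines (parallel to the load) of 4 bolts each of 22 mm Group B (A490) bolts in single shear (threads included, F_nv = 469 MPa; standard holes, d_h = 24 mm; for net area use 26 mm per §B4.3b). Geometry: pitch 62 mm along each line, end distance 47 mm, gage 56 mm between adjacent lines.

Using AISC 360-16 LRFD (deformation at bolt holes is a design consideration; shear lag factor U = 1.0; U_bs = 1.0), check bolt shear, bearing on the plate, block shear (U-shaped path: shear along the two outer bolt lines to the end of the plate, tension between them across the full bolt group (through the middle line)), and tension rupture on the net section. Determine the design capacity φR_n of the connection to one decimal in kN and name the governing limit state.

350.3 kN (net-section rupture governs)

Bolt shear: A_b = π(22)²/4 = 380.13 mm². φR_n = 0.75 × 469 × 380.13 × 12 × 1 = 1604.5 kN.
Bearing (6 mm plate, F_u = 450 MPa): end bolts L_c = 47 − 24/2 = 35, R_n = min(1.2×35×6×450, 2.4×22×6×450) = 113.4 kN/bolt; interior L_c = 62 − 24 = 38, R_n = 123.12 kN/bolt. φR_n = 0.75 × (3×113.4 + 9×123.12) = 1086.2 kN.
Block shear: shear path 2×[47+3×62] = 2×233 mm, A_gv = 2796, A_nv = 2×(233 − 3.5×26)×6 = 1704 mm²; tension across gage: (112 − 2×26)×6 = 360 mm². R_n = min(0.6×450×1704, 0.6×350×2796) + 1.0×450×360 = min(460.08, 587.16) + 162 = 622.08 kN. φR_n = 0.75 × 622.08 = 466.6 kN.
Tension rupture (net): A_n = (251 − 3×26)×6 = 1038 mm² (U = 1.0, A_e = A_n). φR_n = 0.75 × 450 × 1038 = 350.3 kN.
Governing: min(1604.5, 1086.2, 466.6, 350.3) = 350.3 kN → net-section rupture.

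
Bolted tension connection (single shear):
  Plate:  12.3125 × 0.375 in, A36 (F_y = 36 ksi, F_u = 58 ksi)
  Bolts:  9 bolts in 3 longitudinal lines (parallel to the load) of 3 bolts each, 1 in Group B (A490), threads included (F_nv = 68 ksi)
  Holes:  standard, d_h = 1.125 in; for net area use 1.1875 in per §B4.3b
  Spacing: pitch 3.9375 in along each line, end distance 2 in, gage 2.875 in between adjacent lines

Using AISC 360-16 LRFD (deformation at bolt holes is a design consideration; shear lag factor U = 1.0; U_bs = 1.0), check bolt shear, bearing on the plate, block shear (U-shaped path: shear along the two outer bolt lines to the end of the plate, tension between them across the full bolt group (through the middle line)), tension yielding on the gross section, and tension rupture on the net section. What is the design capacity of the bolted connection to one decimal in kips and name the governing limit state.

142.7 kips (net-section rupture governs)

Bolt shear: A_b = π(1)²/4 = 0.7854 in². φR_n = 0.75 × 68 × 0.7854 × 9 × 1 = 360.5 kips.
Bearing (0.375 in plate, F_u = 58 ksi): end bolts L_c = 2 − 1.125/2 = 1.4375, R_n = min(1.2×1.4375×0.375×58, 2.4×1×0.375×58) = 37.519 kips/bolt; interior L_c = 3.9375 − 1.125 = 2.8125, R_n = 52.2 kips/bolt. φR_n = 0.75 × (3×37.519 + 6×52.2) = 319.3 kips.
Block shear: shear path 2×[2+2×3.9375] = 2×9.875 in, A_gv = 7.4063, A_nv = 2×(9.875 − 2.5×1.1875)×0.375 = 5.1797 in²; tension across gage: (5.75 − 2×1.1875)×0.375 = 1.2656 in². R_n = min(0.6×58×5.1797, 0.6×36×7.4063) + 1.0×58×1.2656 = min(180.25, 159.98) + 73.405 = 233.39 kips. φR_n = 0.75 × 233.39 = 175.0 kips.
Tension yield (gross): A_g = 12.3125×0.375 = 4.6172 in². φR_n = 0.90 × 36 × 4.6172 = 149.6 kips.
Tension rupture (net): A_n = (12.3125 − 3×1.1875)×0.375 = 3.2813 in² (U = 1.0, A_e = A_n). φR_n = 0.75 × 58 × 3.2813 = 142.7 kips.
Governing: min(360.5, 319.3, 175.0, 149.6, 142.7) = 142.7 kips → net-section rupture.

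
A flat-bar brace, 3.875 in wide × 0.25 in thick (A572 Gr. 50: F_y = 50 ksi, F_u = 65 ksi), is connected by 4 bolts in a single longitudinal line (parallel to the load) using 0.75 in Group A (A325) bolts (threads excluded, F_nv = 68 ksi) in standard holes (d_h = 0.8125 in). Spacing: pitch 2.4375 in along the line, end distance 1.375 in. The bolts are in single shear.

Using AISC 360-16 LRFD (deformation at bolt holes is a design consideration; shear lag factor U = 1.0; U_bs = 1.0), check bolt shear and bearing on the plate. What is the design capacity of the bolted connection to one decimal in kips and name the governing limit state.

Bolt shear: A_b = π(0.75)²/4 = 0.44179 in². φR_n = 0.75 × 68 × 0.44179 × 4 × 1 = 90.1 kips.
Bearing (0.25 in plate, F_u = 65 ksi): end bolts L_c = 1.375 − 0.8125/2 = 0.96875, R_n = min(1.2×0.96875×0.25×65, 2.4×0.75×0.25×65) = 18.891 kips/bolt; interior L_c = 2.4375 − 0.8125 = 1.625, R_n = 29.25 kips/bolt. φR_n = 0.75 × (1×18.891 + 3×29.25) = 80.0 kips.
Governing: min(90.1, 80.0) = 80.0 kips → bearing.

80.0 kips (bearing governs)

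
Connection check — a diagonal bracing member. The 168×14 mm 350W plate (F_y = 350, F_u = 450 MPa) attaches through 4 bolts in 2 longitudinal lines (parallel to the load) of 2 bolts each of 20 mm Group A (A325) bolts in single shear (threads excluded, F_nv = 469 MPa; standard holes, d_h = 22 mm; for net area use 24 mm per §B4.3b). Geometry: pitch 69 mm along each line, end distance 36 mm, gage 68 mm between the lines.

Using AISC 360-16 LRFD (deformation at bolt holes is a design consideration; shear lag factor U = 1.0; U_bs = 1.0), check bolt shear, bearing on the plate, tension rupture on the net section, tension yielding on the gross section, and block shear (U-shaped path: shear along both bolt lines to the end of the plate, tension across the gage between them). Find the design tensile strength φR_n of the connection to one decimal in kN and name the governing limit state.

442.0 kN (bolt shear governs)

Bolt shear: A_b = π(20)²/4 = 314.16 mm². φR_n = 0.75 × 469 × 314.16 × 4 × 1 = 442.0 kN.
Bearing (14 mm plate, F_u = 450 MPa): end bolts L_c = 36 − 22/2 = 25, R_n = min(1.2×25×14×450, 2.4×20×14×450) = 189 kN/bolt; interior L_c = 69 − 22 = 47, R_n = 302.4 kN/bolt. φR_n = 0.75 × (2×189 + 2×302.4) = 737.1 kN.
Tension rupture (net): A_n = (168 − 2×24)×14 = 1680 mm² (U = 1.0, A_e = A_n). φR_n = 0.75 × 450 × 1680 = 567.0 kN.
Tension yield (gross): A_g = 168×14 = 2352 mm². φR_n = 0.90 × 350 × 2352 = 740.9 kN.
Block shear: shear path 2×[36+1×69] = 2×105 mm, A_gv = 2940, A_nv = 2×(105 − 1.5×24)×14 = 1932 mm²; tension across gage: (68 − 1×24)×14 = 616 mm². R_n = min(0.6×450×1932, 0.6×350×2940) + 1.0×450×616 = min(521.64, 617.4) + 277.2 = 798.84 kN. φR_n = 0.75 × 798.84 = 599.1 kN.
Governing: min(442.0, 737.1, 567.0, 740.9, 599.1) = 442.0 kN → bolt shear.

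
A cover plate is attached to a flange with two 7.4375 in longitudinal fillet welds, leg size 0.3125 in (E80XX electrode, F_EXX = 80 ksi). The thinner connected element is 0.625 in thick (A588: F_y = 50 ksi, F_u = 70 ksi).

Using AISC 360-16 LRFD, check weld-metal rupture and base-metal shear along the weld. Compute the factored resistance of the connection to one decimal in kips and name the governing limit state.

118.3 kips (weld metal governs)

Weld metal: throat = 0.707×0.3125 = 0.22094 in, L = 2×7.4375 = 14.875 in. φR_n = 0.75 × 0.6 × 80 × 0.22094 × 14.875 = 118.3 kips.
Base metal shear (0.625 in plate): yield φR_n = 1.0×0.6×50×0.625×14.875 = 278.9 kips; rupture φR_n = 0.75×0.6×70×0.625×14.875 = 292.9 kips; take 278.9 kips (yield).
Governing: min(118.3, 278.9) = 118.3 kips → weld metal.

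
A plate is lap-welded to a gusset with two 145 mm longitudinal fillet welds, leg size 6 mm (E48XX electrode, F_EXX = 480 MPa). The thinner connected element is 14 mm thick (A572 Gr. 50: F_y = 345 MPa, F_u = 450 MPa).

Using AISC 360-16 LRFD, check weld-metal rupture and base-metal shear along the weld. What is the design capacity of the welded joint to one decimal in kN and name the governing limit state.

265.7 kN (weld metal governs)

Weld metal: throat = 0.707×6 = 4.242 mm, L = 2×145 = 290 mm. φR_n = 0.75 × 0.6 × 480 × 4.242 × 290 = 265.7 kN.
Base metal shear (14 mm plate): yield φR_n = 1.0×0.6×345×14×290 = 840.4 kN; rupture φR_n = 0.75×0.6×450×14×290 = 822.2 kN; take 822.2 kN (rupture).
Governing: min(265.7, 822.2) = 265.7 kN → weld metal.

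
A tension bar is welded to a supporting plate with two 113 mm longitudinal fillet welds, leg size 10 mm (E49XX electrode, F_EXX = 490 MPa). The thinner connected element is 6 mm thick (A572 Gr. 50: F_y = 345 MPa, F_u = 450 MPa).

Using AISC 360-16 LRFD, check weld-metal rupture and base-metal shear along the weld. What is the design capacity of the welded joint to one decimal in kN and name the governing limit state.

Weld metal: throat = 0.707×10 = 7.07 mm, L = 2×113 = 226 mm. φR_n = 0.75 × 0.6 × 490 × 7.07 × 226 = 352.3 kN.
Base metal shear (6 mm plate): yield φR_n = 1.0×0.6×345×6×226 = 280.7 kN; rupture φR_n = 0.75×0.6×450×6×226 = 274.6 kN; take 274.6 kN (rupture).
Governing: min(352.3, 274.6) = 274.6 kN → base-metal shear.

274.6 kN (base-metal shear governs)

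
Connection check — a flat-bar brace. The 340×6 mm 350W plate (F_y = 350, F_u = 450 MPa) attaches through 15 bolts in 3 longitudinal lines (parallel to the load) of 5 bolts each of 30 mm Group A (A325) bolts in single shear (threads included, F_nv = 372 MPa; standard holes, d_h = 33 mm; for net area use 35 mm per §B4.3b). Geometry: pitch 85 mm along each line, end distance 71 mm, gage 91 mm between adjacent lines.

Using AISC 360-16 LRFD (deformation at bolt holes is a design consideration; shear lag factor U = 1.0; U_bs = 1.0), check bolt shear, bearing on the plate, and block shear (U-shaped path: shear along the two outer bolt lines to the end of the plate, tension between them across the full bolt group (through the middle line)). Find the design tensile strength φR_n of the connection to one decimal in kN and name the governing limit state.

Bolt shear: A_b = π(30)²/4 = 706.86 mm². φR_n = 0.75 × 372 × 706.86 × 15 × 1 = 2958.2 kN.
Bearing (6 mm plate, F_u = 450 MPa): end bolts L_c = 71 − 33/2 = 54.5, R_n = min(1.2×54.5×6×450, 2.4×30×6×450) = 176.58 kN/bolt; interior L_c = 85 − 33 = 52, R_n = 168.48 kN/bolt. φR_n = 0.75 × (3×176.58 + 12×168.48) = 1913.6 kN.
Block shear: shear path 2×[71+4×85] = 2×411 mm, A_gv = 4932, A_nv = 2×(411 − 4.5×35)×6 = 3042 mm²; tension across gage: (182 − 2×35)×6 = 672 mm². R_n = min(0.6×450×3042, 0.6×350×4932) + 1.0×450×672 = min(821.34, 1035.7) + 302.4 = 1123.7 kN. φR_n = 0.75 × 1123.7 = 842.8 kN.
Governing: min(2958.2, 1913.6, 842.8) = 842.8 kN → block shear.

842.8 kN (block shear governs)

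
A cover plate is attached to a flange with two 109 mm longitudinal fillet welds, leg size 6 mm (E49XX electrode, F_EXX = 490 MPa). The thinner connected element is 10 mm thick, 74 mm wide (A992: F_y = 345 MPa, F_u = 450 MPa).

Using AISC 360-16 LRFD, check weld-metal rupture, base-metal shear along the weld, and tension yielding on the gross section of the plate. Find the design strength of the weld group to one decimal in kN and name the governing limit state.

Weld metal: throat = 0.707×6 = 4.242 mm, L = 2×109 = 218 mm. φR_n = 0.75 × 0.6 × 490 × 4.242 × 218 = 203.9 kN.
Base metal shear (10 mm plate): yield φR_n = 1.0×0.6×345×10×218 = 451.3 kN; rupture φR_n = 0.75×0.6×450×10×218 = 441.5 kN; take 441.5 kN (rupture).
Tension yield (gross): A_g = 74×10 = 740 mm². φR_n = 0.90 × 345 × 740 = 229.8 kN.
Governing: min(203.9, 441.5, 229.8) = 203.9 kN → weld metal.

203.9 kN (weld metal governs)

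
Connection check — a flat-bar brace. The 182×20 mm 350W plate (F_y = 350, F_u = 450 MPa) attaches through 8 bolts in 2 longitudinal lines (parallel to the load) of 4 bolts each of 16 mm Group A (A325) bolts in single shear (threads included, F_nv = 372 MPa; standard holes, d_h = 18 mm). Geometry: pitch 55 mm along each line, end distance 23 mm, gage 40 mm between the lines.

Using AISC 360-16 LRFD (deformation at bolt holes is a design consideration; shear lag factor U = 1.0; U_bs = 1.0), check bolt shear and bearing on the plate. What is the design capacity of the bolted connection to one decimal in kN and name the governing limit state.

448.8 kN (bolt shear governs)

Bolt shear: A_b = π(16)²/4 = 201.06 mm². φR_n = 0.75 × 372 × 201.06 × 8 × 1 = 448.8 kN.
Bearing (20 mm plate, F_u = 450 MPa): end bolts L_c = 23 − 18/2 = 14, R_n = min(1.2×14×20×450, 2.4×16×20×450) = 151.2 kN/bolt; interior L_c = 55 − 18 = 37, R_n = 345.6 kN/bolt. φR_n = 0.75 × (2×151.2 + 6×345.6) = 1782.0 kN.
Governing: min(448.8, 1782.0) = 448.8 kN → bolt shear.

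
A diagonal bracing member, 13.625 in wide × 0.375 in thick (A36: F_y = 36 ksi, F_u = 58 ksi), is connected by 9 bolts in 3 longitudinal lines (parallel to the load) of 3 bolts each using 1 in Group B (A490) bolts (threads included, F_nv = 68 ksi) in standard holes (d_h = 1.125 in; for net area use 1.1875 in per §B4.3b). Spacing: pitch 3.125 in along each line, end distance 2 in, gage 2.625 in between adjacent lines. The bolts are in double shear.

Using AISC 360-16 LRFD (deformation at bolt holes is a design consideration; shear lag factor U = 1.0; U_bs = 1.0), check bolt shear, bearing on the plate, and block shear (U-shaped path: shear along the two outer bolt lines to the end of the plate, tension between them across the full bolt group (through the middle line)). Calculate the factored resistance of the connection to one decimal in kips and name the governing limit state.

147.1 kips (block shear governs)

Bolt shear: A_b = π(1)²/4 = 0.7854 in². φR_n = 0.75 × 68 × 0.7854 × 9 × 2 = 721.0 kips.
Bearing (0.375 in plate, F_u = 58 ksi): end bolts L_c = 2 − 1.125/2 = 1.4375, R_n = min(1.2×1.4375×0.375×58, 2.4×1×0.375×58) = 37.519 kips/bolt; interior L_c = 3.125 − 1.125 = 2, R_n = 52.2 kips/bolt. φR_n = 0.75 × (3×37.519 + 6×52.2) = 319.3 kips.
Block shear: shear path 2×[2+2×3.125] = 2×8.25 in, A_gv = 6.1875, A_nv = 2×(8.25 − 2.5×1.1875)×0.375 = 3.9609 in²; tension across gage: (5.25 − 2×1.1875)×0.375 = 1.0781 in². R_n = min(0.6×58×3.9609, 0.6×36×6.1875) + 1.0×58×1.0781 = min(137.84, 133.65) + 62.53 = 196.18 kips. φR_n = 0.75 × 196.18 = 147.1 kips.
Governing: min(721.0, 319.3, 147.1) = 147.1 kips → block shear.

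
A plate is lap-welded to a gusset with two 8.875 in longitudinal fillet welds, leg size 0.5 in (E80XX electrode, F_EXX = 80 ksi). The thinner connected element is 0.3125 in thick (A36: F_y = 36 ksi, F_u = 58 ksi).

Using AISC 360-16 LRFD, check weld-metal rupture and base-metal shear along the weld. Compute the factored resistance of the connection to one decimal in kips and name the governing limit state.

Weld metal: throat = 0.707×0.5 = 0.3535 in, L = 2×8.875 = 17.75 in. φR_n = 0.75 × 0.6 × 80 × 0.3535 × 17.75 = 225.9 kips.
Base metal shear (0.3125 in plate): yield φR_n = 1.0×0.6×36×0.3125×17.75 = 119.8 kips; rupture φR_n = 0.75×0.6×58×0.3125×17.75 = 144.8 kips; take 119.8 kips (yield).
Governing: min(225.9, 119.8) = 119.8 kips → base-metal shear.

119.8 kips (base-metal shear governs)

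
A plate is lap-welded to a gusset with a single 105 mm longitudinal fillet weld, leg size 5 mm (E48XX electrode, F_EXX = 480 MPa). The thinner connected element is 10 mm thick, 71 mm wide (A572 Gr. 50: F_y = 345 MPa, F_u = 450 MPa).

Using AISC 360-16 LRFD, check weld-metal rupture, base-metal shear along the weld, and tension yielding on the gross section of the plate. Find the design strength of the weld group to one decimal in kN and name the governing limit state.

Weld metal: throat = 0.707×5 = 3.535 mm, L = 105 mm. φR_n = 0.75 × 0.6 × 480 × 3.535 × 105 = 80.2 kN.
Base metal shear (10 mm plate): yield φR_n = 1.0×0.6×345×10×105 = 217.4 kN; rupture φR_n = 0.75×0.6×450×10×105 = 212.6 kN; take 212.6 kN (rupture).
Tension yield (gross): A_g = 71×10 = 710 mm². φR_n = 0.90 × 345 × 710 = 220.5 kN.
Governing: min(80.2, 212.6, 220.5) = 80.2 kN → weld metal.

80.2 kN (weld metal governs)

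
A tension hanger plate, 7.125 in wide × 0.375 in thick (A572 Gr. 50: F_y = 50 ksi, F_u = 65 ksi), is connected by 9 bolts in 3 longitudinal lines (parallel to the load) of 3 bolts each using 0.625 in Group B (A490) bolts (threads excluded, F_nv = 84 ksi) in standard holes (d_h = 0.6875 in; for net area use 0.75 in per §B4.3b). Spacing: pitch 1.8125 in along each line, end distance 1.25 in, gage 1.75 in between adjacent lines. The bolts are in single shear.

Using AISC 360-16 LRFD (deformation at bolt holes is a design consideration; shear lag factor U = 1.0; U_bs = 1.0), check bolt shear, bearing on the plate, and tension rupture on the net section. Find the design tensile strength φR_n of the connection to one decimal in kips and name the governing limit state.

89.1 kips (net-section rupture governs)

Bolt shear: A_b = π(0.625)²/4 = 0.3068 in². φR_n = 0.75 × 84 × 0.3068 × 9 × 1 = 174.0 kips.
Bearing (0.375 in plate, F_u = 65 ksi): end bolts L_c = 1.25 − 0.6875/2 = 0.90625, R_n = min(1.2×0.90625×0.375×65, 2.4×0.625×0.375×65) = 26.508 kips/bolt; interior L_c = 1.8125 − 0.6875 = 1.125, R_n = 32.906 kips/bolt. φR_n = 0.75 × (3×26.508 + 6×32.906) = 207.7 kips.
Tension rupture (net): A_n = (7.125 − 3×0.75)×0.375 = 1.8281 in² (U = 1.0, A_e = A_n). φR_n = 0.75 × 65 × 1.8281 = 89.1 kips.
Governing: min(174.0, 207.7, 89.1) = 89.1 kips → net-section rupture.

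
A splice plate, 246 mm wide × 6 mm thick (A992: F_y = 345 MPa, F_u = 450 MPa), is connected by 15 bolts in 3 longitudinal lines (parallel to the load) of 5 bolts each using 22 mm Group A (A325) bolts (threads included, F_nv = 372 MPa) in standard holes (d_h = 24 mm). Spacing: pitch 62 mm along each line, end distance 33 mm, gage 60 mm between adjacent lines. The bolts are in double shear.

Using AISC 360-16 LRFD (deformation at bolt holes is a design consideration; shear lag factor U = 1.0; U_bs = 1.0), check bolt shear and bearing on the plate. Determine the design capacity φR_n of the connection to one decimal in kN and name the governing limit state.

1261.2 kN (bearing governs)

Bolt shear: A_b = π(22)²/4 = 380.13 mm². φR_n = 0.75 × 372 × 380.13 × 15 × 2 = 3181.7 kN.
Bearing (6 mm plate, F_u = 450 MPa): end bolts L_c = 33 − 24/2 = 21, R_n = min(1.2×21×6×450, 2.4×22×6×450) = 68.04 kN/bolt; interior L_c = 62 − 24 = 38, R_n = 123.12 kN/bolt. φR_n = 0.75 × (3×68.04 + 12×123.12) = 1261.2 kN.
Governing: min(3181.7, 1261.2) = 1261.2 kN → bearing.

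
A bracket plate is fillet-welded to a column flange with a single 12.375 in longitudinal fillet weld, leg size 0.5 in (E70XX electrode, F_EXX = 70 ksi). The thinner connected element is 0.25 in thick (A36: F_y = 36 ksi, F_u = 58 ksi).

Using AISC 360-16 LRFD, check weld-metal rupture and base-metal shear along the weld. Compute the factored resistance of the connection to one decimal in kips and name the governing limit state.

Weld metal: throat = 0.707×0.5 = 0.3535 in, L = 12.375 in. φR_n = 0.75 × 0.6 × 70 × 0.3535 × 12.375 = 137.8 kips.
Base metal shear (0.25 in plate): yield φR_n = 1.0×0.6×36×0.25×12.375 = 66.8 kips; rupture φR_n = 0.75×0.6×58×0.25×12.375 = 80.7 kips; take 66.8 kips (yield).
Governing: min(137.8, 66.8) = 66.8 kips → base-metal shear.

66.8 kips (base-metal shear governs)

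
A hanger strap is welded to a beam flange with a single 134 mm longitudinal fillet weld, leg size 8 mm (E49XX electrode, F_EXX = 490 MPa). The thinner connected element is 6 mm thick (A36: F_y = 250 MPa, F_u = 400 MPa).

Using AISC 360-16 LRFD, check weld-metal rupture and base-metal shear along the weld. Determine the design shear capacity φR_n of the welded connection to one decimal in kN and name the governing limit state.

Weld metal: throat = 0.707×8 = 5.656 mm, L = 134 mm. φR_n = 0.75 × 0.6 × 490 × 5.656 × 134 = 167.1 kN.
Base metal shear (6 mm plate): yield φR_n = 1.0×0.6×250×6×134 = 120.6 kN; rupture φR_n = 0.75×0.6×400×6×134 = 144.7 kN; take 120.6 kN (yield).
Governing: min(167.1, 120.6) = 120.6 kN → base-metal shear.

120.6 kN (base-metal shear governs)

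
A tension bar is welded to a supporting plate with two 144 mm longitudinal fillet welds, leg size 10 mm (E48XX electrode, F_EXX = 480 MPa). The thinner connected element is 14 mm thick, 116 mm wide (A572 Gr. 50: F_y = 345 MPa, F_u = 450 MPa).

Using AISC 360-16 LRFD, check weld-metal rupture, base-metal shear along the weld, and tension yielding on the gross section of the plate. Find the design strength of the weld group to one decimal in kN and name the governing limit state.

Weld metal: throat = 0.707×10 = 7.07 mm, L = 2×144 = 288 mm. φR_n = 0.75 × 0.6 × 480 × 7.07 × 288 = 439.8 kN.
Base metal shear (14 mm plate): yield φR_n = 1.0×0.6×345×14×288 = 834.6 kN; rupture φR_n = 0.75×0.6×450×14×288 = 816.5 kN; take 816.5 kN (rupture).
Tension yield (gross): A_g = 116×14 = 1624 mm². φR_n = 0.90 × 345 × 1624 = 504.3 kN.
Governing: min(439.8, 816.5, 504.3) = 439.8 kN → weld metal.

439.8 kN (weld metal governs)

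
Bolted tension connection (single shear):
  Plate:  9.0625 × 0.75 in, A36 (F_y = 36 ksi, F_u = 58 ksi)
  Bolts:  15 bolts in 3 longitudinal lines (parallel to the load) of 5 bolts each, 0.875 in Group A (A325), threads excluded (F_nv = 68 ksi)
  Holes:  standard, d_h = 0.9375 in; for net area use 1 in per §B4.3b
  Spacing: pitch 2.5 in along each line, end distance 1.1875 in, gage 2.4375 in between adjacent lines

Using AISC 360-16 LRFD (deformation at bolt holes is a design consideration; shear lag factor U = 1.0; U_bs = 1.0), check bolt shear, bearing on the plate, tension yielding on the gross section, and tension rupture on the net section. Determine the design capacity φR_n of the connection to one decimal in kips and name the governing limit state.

197.8 kips (net-section rupture governs)

Bolt shear: A_b = π(0.875)²/4 = 0.60132 in². φR_n = 0.75 × 68 × 0.60132 × 15 × 1 = 460.0 kips.
Bearing (0.75 in plate, F_u = 58 ksi): end bolts L_c = 1.1875 − 0.9375/2 = 0.71875, R_n = min(1.2×0.71875×0.75×58, 2.4×0.875×0.75×58) = 37.519 kips/bolt; interior L_c = 2.5 − 0.9375 = 1.5625, R_n = 81.563 kips/bolt. φR_n = 0.75 × (3×37.519 + 12×81.563) = 818.5 kips.
Tension yield (gross): A_g = 9.0625×0.75 = 6.7969 in². φR_n = 0.90 × 36 × 6.7969 = 220.2 kips.
Tension rupture (net): A_n = (9.0625 − 3×1)×0.75 = 4.5469 in² (U = 1.0, A_e = A_n). φR_n = 0.75 × 58 × 4.5469 = 197.8 kips.
Governing: min(460.0, 818.5, 220.2, 197.8) = 197.8 kips → net-section rupture.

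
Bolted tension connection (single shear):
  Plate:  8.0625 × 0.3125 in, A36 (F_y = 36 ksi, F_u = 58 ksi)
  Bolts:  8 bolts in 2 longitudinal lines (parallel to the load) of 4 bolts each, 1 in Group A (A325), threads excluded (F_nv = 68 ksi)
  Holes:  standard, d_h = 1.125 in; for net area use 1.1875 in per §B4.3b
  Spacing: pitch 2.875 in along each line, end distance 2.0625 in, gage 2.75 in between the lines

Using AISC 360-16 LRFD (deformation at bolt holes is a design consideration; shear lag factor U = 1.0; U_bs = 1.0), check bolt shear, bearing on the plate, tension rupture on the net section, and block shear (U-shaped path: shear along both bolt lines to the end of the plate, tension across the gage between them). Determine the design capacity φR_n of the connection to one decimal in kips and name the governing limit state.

77.3 kips (net-section rupture governs)

Bolt shear: A_b = π(1)²/4 = 0.7854 in². φR_n = 0.75 × 68 × 0.7854 × 8 × 1 = 320.4 kips.
Bearing (0.3125 in plate, F_u = 58 ksi): end bolts L_c = 2.0625 − 1.125/2 = 1.5, R_n = min(1.2×1.5×0.3125×58, 2.4×1×0.3125×58) = 32.625 kips/bolt; interior L_c = 2.875 − 1.125 = 1.75, R_n = 38.063 kips/bolt. φR_n = 0.75 × (2×32.625 + 6×38.063) = 220.2 kips.
Tension rupture (net): A_n = (8.0625 − 2×1.1875)×0.3125 = 1.7773 in² (U = 1.0, A_e = A_n). φR_n = 0.75 × 58 × 1.7773 = 77.3 kips.
Block shear: shear path 2×[2.0625+3×2.875] = 2×10.6875 in, A_gv = 6.6797, A_nv = 2×(10.6875 − 3.5×1.1875)×0.3125 = 4.082 in²; tension across gage: (2.75 − 1×1.1875)×0.3125 = 0.48828 in². R_n = min(0.6×58×4.082, 0.6×36×6.6797) + 1.0×58×0.48828 = min(142.05, 144.28) + 28.32 = 170.37 kips. φR_n = 0.75 × 170.37 = 127.8 kips.
Governing: min(320.4, 220.2, 77.3, 127.8) = 77.3 kips → net-section rupture.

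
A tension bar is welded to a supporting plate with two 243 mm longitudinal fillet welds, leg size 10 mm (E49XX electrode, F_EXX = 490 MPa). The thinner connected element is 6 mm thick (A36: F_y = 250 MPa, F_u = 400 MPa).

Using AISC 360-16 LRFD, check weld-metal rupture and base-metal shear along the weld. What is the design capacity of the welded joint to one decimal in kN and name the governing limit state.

Weld metal: throat = 0.707×10 = 7.07 mm, L = 2×243 = 486 mm. φR_n = 0.75 × 0.6 × 490 × 7.07 × 486 = 757.6 kN.
Base metal shear (6 mm plate): yield φR_n = 1.0×0.6×250×6×486 = 437.4 kN; rupture φR_n = 0.75×0.6×400×6×486 = 524.9 kN; take 437.4 kN (yield).
Governing: min(757.6, 437.4) = 437.4 kN → base-metal shear.

437.4 kN (base-metal shear governs)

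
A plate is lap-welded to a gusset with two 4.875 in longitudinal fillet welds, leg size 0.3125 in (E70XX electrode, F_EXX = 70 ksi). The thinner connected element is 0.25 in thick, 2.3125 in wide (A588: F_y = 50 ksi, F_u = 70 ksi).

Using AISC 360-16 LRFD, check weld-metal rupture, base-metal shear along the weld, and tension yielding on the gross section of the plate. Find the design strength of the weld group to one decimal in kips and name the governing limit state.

Weld metal: throat = 0.707×0.3125 = 0.22094 in, L = 2×4.875 = 9.75 in. φR_n = 0.75 × 0.6 × 70 × 0.22094 × 9.75 = 67.9 kips.
Base metal shear (0.25 in plate): yield φR_n = 1.0×0.6×50×0.25×9.75 = 73.1 kips; rupture φR_n = 0.75×0.6×70×0.25×9.75 = 76.8 kips; take 73.1 kips (yield).
Tension yield (gross): A_g = 2.3125×0.25 = 0.57813 in². φR_n = 0.90 × 50 × 0.57813 = 26.0 kips.
Governing: min(67.9, 73.1, 26.0) = 26.0 kips → gross-section yield.

26.0 kips (gross-section yield governs)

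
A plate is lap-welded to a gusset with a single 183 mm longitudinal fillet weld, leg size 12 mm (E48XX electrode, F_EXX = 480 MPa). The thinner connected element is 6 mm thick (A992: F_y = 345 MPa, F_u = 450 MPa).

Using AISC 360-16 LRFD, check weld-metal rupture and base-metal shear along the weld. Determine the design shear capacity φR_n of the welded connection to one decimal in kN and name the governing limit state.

222.3 kN (base-metal shear governs)

Weld metal: throat = 0.707×12 = 8.484 mm, L = 183 mm. φR_n = 0.75 × 0.6 × 480 × 8.484 × 183 = 335.4 kN.
Base metal shear (6 mm plate): yield φR_n = 1.0×0.6×345×6×183 = 227.3 kN; rupture φR_n = 0.75×0.6×450×6×183 = 222.3 kN; take 222.3 kN (rupture).
Governing: min(335.4, 222.3) = 222.3 kN → base-metal shear.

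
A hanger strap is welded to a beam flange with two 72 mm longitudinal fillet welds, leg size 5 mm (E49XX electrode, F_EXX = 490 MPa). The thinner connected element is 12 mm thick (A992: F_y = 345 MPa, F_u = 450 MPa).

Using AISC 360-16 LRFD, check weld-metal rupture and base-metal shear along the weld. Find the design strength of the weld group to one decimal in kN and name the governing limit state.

112.2 kN (weld metal governs)

Weld metal: throat = 0.707×5 = 3.535 mm, L = 2×72 = 144 mm. φR_n = 0.75 × 0.6 × 490 × 3.535 × 144 = 112.2 kN.
Base metal shear (12 mm plate): yield φR_n = 1.0×0.6×345×12×144 = 357.7 kN; rupture φR_n = 0.75×0.6×450×12×144 = 349.9 kN; take 349.9 kN (rupture).
Governing: min(112.2, 349.9) = 112.2 kN → weld metal.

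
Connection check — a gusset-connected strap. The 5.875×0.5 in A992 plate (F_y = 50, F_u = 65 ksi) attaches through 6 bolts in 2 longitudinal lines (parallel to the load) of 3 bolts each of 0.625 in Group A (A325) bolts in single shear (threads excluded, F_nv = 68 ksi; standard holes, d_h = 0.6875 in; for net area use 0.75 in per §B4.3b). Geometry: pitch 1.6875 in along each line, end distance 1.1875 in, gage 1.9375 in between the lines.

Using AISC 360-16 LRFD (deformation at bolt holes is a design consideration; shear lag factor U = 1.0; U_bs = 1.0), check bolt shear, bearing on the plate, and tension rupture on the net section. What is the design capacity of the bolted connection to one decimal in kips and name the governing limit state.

Bolt shear: A_b = π(0.625)²/4 = 0.3068 in². φR_n = 0.75 × 68 × 0.3068 × 6 × 1 = 93.9 kips.
Bearing (0.5 in plate, F_u = 65 ksi): end bolts L_c = 1.1875 − 0.6875/2 = 0.84375, R_n = min(1.2×0.84375×0.5×65, 2.4×0.625×0.5×65) = 32.906 kips/bolt; interior L_c = 1.6875 − 0.6875 = 1, R_n = 39 kips/bolt. φR_n = 0.75 × (2×32.906 + 4×39) = 166.4 kips.
Tension rupture (net): A_n = (5.875 − 2×0.75)×0.5 = 2.1875 in² (U = 1.0, A_e = A_n). φR_n = 0.75 × 65 × 2.1875 = 106.6 kips.
Governing: min(93.9, 166.4, 106.6) = 93.9 kips → bolt shear.

93.9 kips (bolt shear governs)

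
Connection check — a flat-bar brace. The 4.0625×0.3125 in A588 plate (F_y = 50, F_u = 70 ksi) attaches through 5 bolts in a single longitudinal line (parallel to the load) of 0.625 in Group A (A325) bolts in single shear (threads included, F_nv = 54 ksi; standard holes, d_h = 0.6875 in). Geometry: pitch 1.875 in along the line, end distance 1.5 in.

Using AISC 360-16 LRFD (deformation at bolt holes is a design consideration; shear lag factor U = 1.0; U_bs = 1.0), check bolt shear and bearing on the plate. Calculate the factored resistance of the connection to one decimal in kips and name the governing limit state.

Bolt shear: A_b = π(0.625)²/4 = 0.3068 in². φR_n = 0.75 × 54 × 0.3068 × 5 × 1 = 62.1 kips.
Bearing (0.3125 in plate, F_u = 70 ksi): end bolts L_c = 1.5 − 0.6875/2 = 1.15625, R_n = min(1.2×1.15625×0.3125×70, 2.4×0.625×0.3125×70) = 30.352 kips/bolt; interior L_c = 1.875 − 0.6875 = 1.1875, R_n = 31.172 kips/bolt. φR_n = 0.75 × (1×30.352 + 4×31.172) = 116.3 kips.
Governing: min(62.1, 116.3) = 62.1 kips → bolt shear.

62.1 kips (bolt shear governs)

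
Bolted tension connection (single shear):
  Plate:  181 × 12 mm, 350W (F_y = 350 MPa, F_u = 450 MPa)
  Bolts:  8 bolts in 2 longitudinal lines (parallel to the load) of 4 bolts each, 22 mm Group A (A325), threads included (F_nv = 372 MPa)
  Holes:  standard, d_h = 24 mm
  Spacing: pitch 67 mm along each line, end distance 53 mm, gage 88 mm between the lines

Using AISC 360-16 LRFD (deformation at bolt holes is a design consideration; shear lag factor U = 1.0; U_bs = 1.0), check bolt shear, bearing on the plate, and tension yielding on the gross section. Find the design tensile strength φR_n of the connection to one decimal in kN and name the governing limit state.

684.2 kN (gross-section yield governs)

Bolt shear: A_b = π(22)²/4 = 380.13 mm². φR_n = 0.75 × 372 × 380.13 × 8 × 1 = 848.5 kN.
Bearing (12 mm plate, F_u = 450 MPa): end bolts L_c = 53 − 24/2 = 41, R_n = min(1.2×41×12×450, 2.4×22×12×450) = 265.68 kN/bolt; interior L_c = 67 − 24 = 43, R_n = 278.64 kN/bolt. φR_n = 0.75 × (2×265.68 + 6×278.64) = 1652.4 kN.
Tension yield (gross): A_g = 181×12 = 2172 mm². φR_n = 0.90 × 350 × 2172 = 684.2 kN.
Governing: min(848.5, 1652.4, 684.2) = 684.2 kN → gross-section yield.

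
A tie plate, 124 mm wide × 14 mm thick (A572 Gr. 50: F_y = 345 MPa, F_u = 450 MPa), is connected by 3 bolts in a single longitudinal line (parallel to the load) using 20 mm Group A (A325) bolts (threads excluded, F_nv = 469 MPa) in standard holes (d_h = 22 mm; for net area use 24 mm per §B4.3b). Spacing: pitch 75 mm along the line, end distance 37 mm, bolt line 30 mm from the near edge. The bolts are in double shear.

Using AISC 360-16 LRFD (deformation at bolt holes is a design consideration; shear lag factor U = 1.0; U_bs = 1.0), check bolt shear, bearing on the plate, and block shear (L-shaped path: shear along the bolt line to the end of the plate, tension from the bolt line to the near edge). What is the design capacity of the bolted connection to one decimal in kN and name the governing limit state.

Bolt shear: A_b = π(20)²/4 = 314.16 mm². φR_n = 0.75 × 469 × 314.16 × 3 × 2 = 663.0 kN.
Bearing (14 mm plate, F_u = 450 MPa): end bolts L_c = 37 − 22/2 = 26, R_n = min(1.2×26×14×450, 2.4×20×14×450) = 196.56 kN/bolt; interior L_c = 75 − 22 = 53, R_n = 302.4 kN/bolt. φR_n = 0.75 × (1×196.56 + 2×302.4) = 601.0 kN.
Block shear: shear path 1×[37+2×75] = 1×187 mm, A_gv = 2618, A_nv = 1×(187 − 2.5×24)×14 = 1778 mm²; tension to near edge: (30 − 0.5×24)×14 = 252 mm². R_n = min(0.6×450×1778, 0.6×345×2618) + 1.0×450×252 = min(480.06, 541.93) + 113.4 = 593.46 kN. φR_n = 0.75 × 593.46 = 445.1 kN.
Governing: min(663.0, 601.0, 445.1) = 445.1 kN → block shear.

445.1 kN (block shear governs)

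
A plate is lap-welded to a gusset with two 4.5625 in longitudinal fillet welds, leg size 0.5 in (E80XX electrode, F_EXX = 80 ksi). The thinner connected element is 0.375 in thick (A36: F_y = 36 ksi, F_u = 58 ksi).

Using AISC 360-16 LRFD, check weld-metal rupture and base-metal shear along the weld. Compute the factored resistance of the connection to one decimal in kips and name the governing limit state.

Weld metal: throat = 0.707×0.5 = 0.3535 in, L = 2×4.5625 = 9.125 in. φR_n = 0.75 × 0.6 × 80 × 0.3535 × 9.125 = 116.1 kips.
Base metal shear (0.375 in plate): yield φR_n = 1.0×0.6×36×0.375×9.125 = 73.9 kips; rupture φR_n = 0.75×0.6×58×0.375×9.125 = 89.3 kips; take 73.9 kips (yield).
Governing: min(116.1, 73.9) = 73.9 kips → base-metal shear.

73.9 kips (base-metal shear governs)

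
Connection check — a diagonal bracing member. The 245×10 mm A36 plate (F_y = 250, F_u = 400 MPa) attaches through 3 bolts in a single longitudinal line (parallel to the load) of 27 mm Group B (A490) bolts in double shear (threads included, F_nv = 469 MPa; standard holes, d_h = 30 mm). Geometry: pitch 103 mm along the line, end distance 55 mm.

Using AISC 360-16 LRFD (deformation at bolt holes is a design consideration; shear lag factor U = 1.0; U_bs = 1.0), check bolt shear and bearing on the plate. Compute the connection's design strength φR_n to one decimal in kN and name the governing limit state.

Bolt shear: A_b = π(27)²/4 = 572.56 mm². φR_n = 0.75 × 469 × 572.56 × 3 × 2 = 1208.4 kN.
Bearing (10 mm plate, F_u = 400 MPa): end bolts L_c = 55 − 30/2 = 40, R_n = min(1.2×40×10×400, 2.4×27×10×400) = 192 kN/bolt; interior L_c = 103 − 30 = 73, R_n = 259.2 kN/bolt. φR_n = 0.75 × (1×192 + 2×259.2) = 532.8 kN.
Governing: min(1208.4, 532.8) = 532.8 kN → bearing.

532.8 kN (bearing governs)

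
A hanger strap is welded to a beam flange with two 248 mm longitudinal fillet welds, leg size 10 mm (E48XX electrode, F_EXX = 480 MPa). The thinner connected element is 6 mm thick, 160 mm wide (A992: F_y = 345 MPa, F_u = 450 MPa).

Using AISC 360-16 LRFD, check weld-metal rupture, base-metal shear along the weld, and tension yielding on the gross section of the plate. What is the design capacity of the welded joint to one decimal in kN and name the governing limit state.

298.1 kN (gross-section yield governs)

Weld metal: throat = 0.707×10 = 7.07 mm, L = 2×248 = 496 mm. φR_n = 0.75 × 0.6 × 480 × 7.07 × 496 = 757.5 kN.
Base metal shear (6 mm plate): yield φR_n = 1.0×0.6×345×6×496 = 616.0 kN; rupture φR_n = 0.75×0.6×450×6×496 = 602.6 kN; take 602.6 kN (rupture).
Tension yield (gross): A_g = 160×6 = 960 mm². φR_n = 0.90 × 345 × 960 = 298.1 kN.
Governing: min(757.5, 602.6, 298.1) = 298.1 kN → gross-section yield.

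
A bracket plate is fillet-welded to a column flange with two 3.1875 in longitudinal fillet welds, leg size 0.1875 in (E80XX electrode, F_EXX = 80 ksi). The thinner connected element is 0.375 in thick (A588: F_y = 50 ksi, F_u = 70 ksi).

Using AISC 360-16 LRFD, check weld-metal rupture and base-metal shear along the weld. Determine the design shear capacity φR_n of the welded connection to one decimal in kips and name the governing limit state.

30.4 kips (weld metal governs)

Weld metal: throat = 0.707×0.1875 = 0.13256 in, L = 2×3.1875 = 6.375 in. φR_n = 0.75 × 0.6 × 80 × 0.13256 × 6.375 = 30.4 kips.
Base metal shear (0.375 in plate): yield φR_n = 1.0×0.6×50×0.375×6.375 = 71.7 kips; rupture φR_n = 0.75×0.6×70×0.375×6.375 = 75.3 kips; take 71.7 kips (yield).
Governing: min(30.4, 71.7) = 30.4 kips → weld metal.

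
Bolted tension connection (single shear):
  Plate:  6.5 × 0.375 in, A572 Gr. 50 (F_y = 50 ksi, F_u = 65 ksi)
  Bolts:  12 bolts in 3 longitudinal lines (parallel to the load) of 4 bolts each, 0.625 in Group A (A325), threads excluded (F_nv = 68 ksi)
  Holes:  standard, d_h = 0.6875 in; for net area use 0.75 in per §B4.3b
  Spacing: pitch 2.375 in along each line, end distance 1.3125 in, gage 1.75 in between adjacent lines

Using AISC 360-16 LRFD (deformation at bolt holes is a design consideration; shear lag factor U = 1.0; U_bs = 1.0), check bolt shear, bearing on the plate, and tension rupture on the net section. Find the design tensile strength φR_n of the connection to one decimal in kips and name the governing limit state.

77.7 kips (net-section rupture governs)

Bolt shear: A_b = π(0.625)²/4 = 0.3068 in². φR_n = 0.75 × 68 × 0.3068 × 12 × 1 = 187.8 kips.
Bearing (0.375 in plate, F_u = 65 ksi): end bolts L_c = 1.3125 − 0.6875/2 = 0.96875, R_n = min(1.2×0.96875×0.375×65, 2.4×0.625×0.375×65) = 28.336 kips/bolt; interior L_c = 2.375 − 0.6875 = 1.6875, R_n = 36.563 kips/bolt. φR_n = 0.75 × (3×28.336 + 9×36.563) = 310.6 kips.
Tension rupture (net): A_n = (6.5 − 3×0.75)×0.375 = 1.5938 in² (U = 1.0, A_e = A_n). φR_n = 0.75 × 65 × 1.5938 = 77.7 kips.
Governing: min(187.8, 310.6, 77.7) = 77.7 kips → net-section rupture.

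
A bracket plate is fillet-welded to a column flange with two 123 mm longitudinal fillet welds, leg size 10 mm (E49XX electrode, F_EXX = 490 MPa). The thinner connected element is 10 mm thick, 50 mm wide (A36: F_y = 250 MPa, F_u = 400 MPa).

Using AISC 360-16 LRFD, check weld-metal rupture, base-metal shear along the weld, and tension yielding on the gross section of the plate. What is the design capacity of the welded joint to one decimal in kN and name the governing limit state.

112.5 kN (gross-section yield governs)

Weld metal: throat = 0.707×10 = 7.07 mm, L = 2×123 = 246 mm. φR_n = 0.75 × 0.6 × 490 × 7.07 × 246 = 383.5 kN.
Base metal shear (10 mm plate): yield φR_n = 1.0×0.6×250×10×246 = 369.0 kN; rupture φR_n = 0.75×0.6×400×10×246 = 442.8 kN; take 369.0 kN (yield).
Tension yield (gross): A_g = 50×10 = 500 mm². φR_n = 0.90 × 250 × 500 = 112.5 kN.
Governing: min(383.5, 369.0, 112.5) = 112.5 kN → gross-section yield.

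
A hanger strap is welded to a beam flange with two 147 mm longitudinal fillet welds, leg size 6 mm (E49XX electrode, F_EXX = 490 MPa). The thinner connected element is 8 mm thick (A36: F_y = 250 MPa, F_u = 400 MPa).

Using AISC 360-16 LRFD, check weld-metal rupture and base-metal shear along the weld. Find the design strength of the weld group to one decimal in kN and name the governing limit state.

Weld metal: throat = 0.707×6 = 4.242 mm, L = 2×147 = 294 mm. φR_n = 0.75 × 0.6 × 490 × 4.242 × 294 = 275.0 kN.
Base metal shear (8 mm plate): yield φR_n = 1.0×0.6×250×8×294 = 352.8 kN; rupture φR_n = 0.75×0.6×400×8×294 = 423.4 kN; take 352.8 kN (yield).
Governing: min(275.0, 352.8) = 275.0 kN → weld metal.

275.0 kN (weld metal governs)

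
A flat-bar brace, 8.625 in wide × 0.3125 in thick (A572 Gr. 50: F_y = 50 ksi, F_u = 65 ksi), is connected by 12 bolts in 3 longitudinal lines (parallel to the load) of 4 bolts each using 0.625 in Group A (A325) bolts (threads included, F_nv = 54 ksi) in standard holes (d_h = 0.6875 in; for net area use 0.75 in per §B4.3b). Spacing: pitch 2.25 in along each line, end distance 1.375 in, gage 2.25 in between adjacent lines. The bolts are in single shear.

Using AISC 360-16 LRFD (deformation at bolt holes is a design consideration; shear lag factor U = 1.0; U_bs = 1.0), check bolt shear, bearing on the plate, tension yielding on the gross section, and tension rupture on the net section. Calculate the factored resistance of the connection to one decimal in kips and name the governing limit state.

97.1 kips (net-section rupture governs)

Bolt shear: A_b = π(0.625)²/4 = 0.3068 in². φR_n = 0.75 × 54 × 0.3068 × 12 × 1 = 149.1 kips.
Bearing (0.3125 in plate, F_u = 65 ksi): end bolts L_c = 1.375 − 0.6875/2 = 1.03125, R_n = min(1.2×1.03125×0.3125×65, 2.4×0.625×0.3125×65) = 25.137 kips/bolt; interior L_c = 2.25 − 0.6875 = 1.5625, R_n = 30.469 kips/bolt. φR_n = 0.75 × (3×25.137 + 9×30.469) = 262.2 kips.
Tension yield (gross): A_g = 8.625×0.3125 = 2.6953 in². φR_n = 0.90 × 50 × 2.6953 = 121.3 kips.
Tension rupture (net): A_n = (8.625 − 3×0.75)×0.3125 = 1.9922 in² (U = 1.0, A_e = A_n). φR_n = 0.75 × 65 × 1.9922 = 97.1 kips.
Governing: min(149.1, 262.2, 121.3, 97.1) = 97.1 kips → net-section rupture.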